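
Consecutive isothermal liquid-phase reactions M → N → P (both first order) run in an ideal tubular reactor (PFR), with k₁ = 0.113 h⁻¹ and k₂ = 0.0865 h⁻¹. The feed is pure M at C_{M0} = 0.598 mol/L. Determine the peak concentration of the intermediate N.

0.250 mol/L

For a first-order series the maximum intermediate yield is C_{N,max}/C_{M0} = (k₁/k₂)^[k₂/(k₂−k₁)].
= (0.113/0.0865)^(0.0865/(0.0865−0.113)) = (1.306)^(-3.264) = 0.4180.
C_{N,max} = 0.4180×0.598 = 0.250 mol/L.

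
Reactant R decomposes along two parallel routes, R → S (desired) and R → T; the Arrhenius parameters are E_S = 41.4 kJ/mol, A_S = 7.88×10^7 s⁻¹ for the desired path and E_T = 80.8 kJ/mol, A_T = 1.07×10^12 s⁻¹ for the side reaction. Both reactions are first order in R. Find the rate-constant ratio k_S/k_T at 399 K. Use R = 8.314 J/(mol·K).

10.6

k_S/k_T = (A_S/A_T)·exp[−(E_S−E_T)/(RT)] = (A_S/A_T)·exp[(E_T−E_S)/(RT)].
(E_T−E_S)/(RT) = (80.8−41.4)×10³/(8.314×399) = 39400/3317 = 11.88.
k_S/k_T = (7.88×10^7/1.07×10^12)·exp(11.88) = 7.364×10^-5 × 1.439×10^5 = 10.6.
Since E_S < E_T, lowering the temperature improves selectivity toward S.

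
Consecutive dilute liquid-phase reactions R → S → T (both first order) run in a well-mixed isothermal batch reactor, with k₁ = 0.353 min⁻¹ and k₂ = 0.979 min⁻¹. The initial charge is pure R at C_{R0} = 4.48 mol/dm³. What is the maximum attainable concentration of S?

0.909 mol/dm³

At the optimum, C_{S,max}/C_{R0} = (k₁/k₂)^[k₂/(k₂−k₁)].
= (0.353/0.979)^(0.979/(0.979−0.353)) = (0.3606)^(1.564) = 0.2029.
C_{S,max} = 0.2029×4.48 = 0.909 mol/dm³.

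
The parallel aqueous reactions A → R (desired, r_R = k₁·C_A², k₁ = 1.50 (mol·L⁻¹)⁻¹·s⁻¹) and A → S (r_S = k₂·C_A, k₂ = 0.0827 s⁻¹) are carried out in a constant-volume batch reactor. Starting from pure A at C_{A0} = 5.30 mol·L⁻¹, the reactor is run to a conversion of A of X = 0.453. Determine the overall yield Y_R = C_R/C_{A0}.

0.447

C_A = C_{A0}(1−X) = 2.899 mol·L⁻¹.
Along a PFR/batch, dC_S/dC_A = −r_S/(r_R+r_S) = −k₂/(k₂+k₁·C_A).
Integrating from C_{A0} to C_A: C_S = (0.0827/1.50)·ln[(0.0827+1.50·5.30)/(0.0827+1.50·2.90)] = 0.05513·ln(8.033/4.431) = 0.03279 mol·L⁻¹.
Then C_R = (C_{A0}−C_A) − C_S = 2.401 − 0.03279 = 2.368 mol·L⁻¹.
Y_R = C_R/C_{A0} = 2.368/5.30 = 0.447.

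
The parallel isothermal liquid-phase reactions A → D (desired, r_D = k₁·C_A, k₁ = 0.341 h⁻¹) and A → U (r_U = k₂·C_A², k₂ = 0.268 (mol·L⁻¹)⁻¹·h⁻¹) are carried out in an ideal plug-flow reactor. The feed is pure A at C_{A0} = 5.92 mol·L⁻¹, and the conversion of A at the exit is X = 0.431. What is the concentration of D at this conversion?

C_A = C_{A0}(1−X) = 3.368 mol·L⁻¹.
Along a PFR/batch, dC_D/dC_A = −r_D/(r_D+r_U) = −k₁/(k₁+k₂·C_A).
Integrating from C_{A0} to C_A: C_D = (0.341/0.268)·ln[(0.341+0.268·5.92)/(0.341+0.268·3.37)] = 1.272·ln(1.928/1.244) = 0.5575 mol·L⁻¹.

0.557 mol·L⁻¹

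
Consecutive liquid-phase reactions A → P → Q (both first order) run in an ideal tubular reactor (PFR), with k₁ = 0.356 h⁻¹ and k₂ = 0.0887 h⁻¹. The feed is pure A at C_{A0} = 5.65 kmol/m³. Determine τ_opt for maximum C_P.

Setting dC_P/dτ = 0 gives τ_opt = ln(k₂/k₁)/(k₂−k₁).
= ln(0.0887/0.356)/(0.0887−0.356) = ln(0.2492)/-0.2673 = -1.390/-0.2673 = 5.20 h.

5.20 h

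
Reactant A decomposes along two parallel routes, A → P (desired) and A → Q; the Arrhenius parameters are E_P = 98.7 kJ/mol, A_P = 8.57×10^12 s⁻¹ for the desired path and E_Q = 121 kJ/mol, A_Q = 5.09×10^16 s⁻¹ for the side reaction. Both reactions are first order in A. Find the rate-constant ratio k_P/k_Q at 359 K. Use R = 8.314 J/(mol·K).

Since both paths have the same order in A, the concentration cancels and S_{P/Q} = k_P/k_Q = (A_P/A_Q)·exp[(E_Q−E_P)/(RT)].
(E_Q−E_P)/(RT) = (121−98.7)×10³/(8.314×359) = 22300/2985 = 7.471.
k_P/k_Q = (8.57×10^12/5.09×10^16)·exp(7.471) = 1.684×10^-4 × 1757 = 0.296.

0.296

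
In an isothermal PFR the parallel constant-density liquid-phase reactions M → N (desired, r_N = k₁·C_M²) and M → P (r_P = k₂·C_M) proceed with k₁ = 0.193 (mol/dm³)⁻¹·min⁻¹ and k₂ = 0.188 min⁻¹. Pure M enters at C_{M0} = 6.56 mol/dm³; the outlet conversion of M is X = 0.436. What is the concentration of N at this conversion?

C_M = C_{M0}(1−X) = 3.700 mol/dm³.
Along a PFR/batch, dC_P/dC_M = −r_P/(r_N+r_P) = −k₂/(k₂+k₁·C_M).
Integrating from C_{M0} to C_M: C_P = (0.188/0.193)·ln[(0.188+0.193·6.56)/(0.188+0.193·3.70)] = 0.9741·ln(1.454/0.9021) = 0.4651 mol/dm³.
Then C_N = (C_{M0}−C_M) − C_P = 2.860 − 0.4651 = 2.395 mol/dm³.

2.40 mol/dm³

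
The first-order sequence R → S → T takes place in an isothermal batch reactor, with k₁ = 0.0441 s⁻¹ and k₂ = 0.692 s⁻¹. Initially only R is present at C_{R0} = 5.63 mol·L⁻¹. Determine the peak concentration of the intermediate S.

0.297 mol·L⁻¹

Evaluating C_S at t_opt = ln(k₂/k₁)/(k₂−k₁) gives C_{S,max}/C_{R0} = (k₁/k₂)^[k₂/(k₂−k₁)].
= (0.0441/0.692)^(0.692/(0.692−0.0441)) = (0.06373)^(1.068) = 0.05284.
C_{S,max} = 0.05284×5.63 = 0.297 mol·L⁻¹.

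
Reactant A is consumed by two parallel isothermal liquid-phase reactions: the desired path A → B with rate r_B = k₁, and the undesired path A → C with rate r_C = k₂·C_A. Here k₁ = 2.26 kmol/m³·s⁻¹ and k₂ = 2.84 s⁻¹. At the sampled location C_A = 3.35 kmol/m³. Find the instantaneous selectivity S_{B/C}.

S_{B/C} = r_B/r_C = (k₁)/(k₂·C_A) = (k₁/k₂)·C_A⁻¹.
= (2.26) / (2.84×3.350) = 2.260/9.514 = 0.238.
The undesired path is higher order in A, so low C_A (CSTR or dilute feed) favours B.

0.238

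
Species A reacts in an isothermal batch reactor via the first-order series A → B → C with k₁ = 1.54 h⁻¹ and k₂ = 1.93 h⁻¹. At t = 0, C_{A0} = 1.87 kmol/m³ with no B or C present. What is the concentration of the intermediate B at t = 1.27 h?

The intermediate concentration in a first-order A→B→C sequence is C_B = k₁C_{A0}(e^(−k₁t) − e^(−k₂t))/(k₂−k₁).
e^(−k₁t) = e^(−1.54×1.27) = e^(−1.956) = 0.1415; e^(−k₂t) = e^(−2.451) = 0.08620.
C_B = 1.54×1.87/(1.93−1.54) × (0.1415−0.08620) = 7.384×0.05525 = 0.4080 kmol/m³.

0.408 kmol/m³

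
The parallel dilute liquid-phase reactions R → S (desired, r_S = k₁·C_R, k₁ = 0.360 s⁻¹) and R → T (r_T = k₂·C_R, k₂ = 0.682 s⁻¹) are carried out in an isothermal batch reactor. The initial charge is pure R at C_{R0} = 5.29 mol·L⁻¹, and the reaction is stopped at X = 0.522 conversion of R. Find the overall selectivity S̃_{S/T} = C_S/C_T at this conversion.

C_R = C_{R0}(1−X) = 2.529 mol·L⁻¹.
Both paths are first order in R, so the instantaneous fraction to S is constant: dC_S/d(−C_R) = k₁/(k₁+k₂) = 0.3455.
C_S = 0.3455·(C_{R0}−C_R) = 0.3455×2.761 = 0.954 mol·L⁻¹.
C_T = (C_{R0}−C_R)−C_S = 1.807 mol·L⁻¹; S̃_{S/T} = 0.9540/1.807 = 0.528.

0.528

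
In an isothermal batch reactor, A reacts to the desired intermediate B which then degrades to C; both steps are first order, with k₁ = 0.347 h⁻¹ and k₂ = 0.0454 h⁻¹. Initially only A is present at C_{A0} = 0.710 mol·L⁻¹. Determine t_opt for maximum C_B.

The intermediate peaks when r₁ = r₂, i.e. k₁e^(−k₁t) = k₂e^(−k₂t), giving t_opt = ln(k₂/k₁)/(k₂−k₁).
= ln(0.0454/0.347)/(0.0454−0.347) = ln(0.1308)/-0.3016 = -2.034/-0.3016 = 6.74 h.

6.74 h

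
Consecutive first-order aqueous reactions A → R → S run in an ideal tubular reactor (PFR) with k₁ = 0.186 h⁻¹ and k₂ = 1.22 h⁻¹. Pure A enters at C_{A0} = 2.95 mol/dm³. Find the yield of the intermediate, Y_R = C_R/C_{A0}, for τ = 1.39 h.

Solving the coupled first-order balances gives C_R(τ) = [k₁/(k₂−k₁)]·C_{A0}·(e^(−k₁τ) − e^(−k₂τ)).
e^(−k₁τ) = e^(−0.186×1.39) = e^(−0.2585) = 0.7722; e^(−k₂τ) = e^(−1.696) = 0.1835.
C_R = 0.186×2.95/(1.22−0.186) × (0.7722−0.1835) = 0.5307×0.5887 = 0.3124 mol/dm³.
Y_R = C_R/C_{A0} = 0.3124/2.95 = 0.106.

0.106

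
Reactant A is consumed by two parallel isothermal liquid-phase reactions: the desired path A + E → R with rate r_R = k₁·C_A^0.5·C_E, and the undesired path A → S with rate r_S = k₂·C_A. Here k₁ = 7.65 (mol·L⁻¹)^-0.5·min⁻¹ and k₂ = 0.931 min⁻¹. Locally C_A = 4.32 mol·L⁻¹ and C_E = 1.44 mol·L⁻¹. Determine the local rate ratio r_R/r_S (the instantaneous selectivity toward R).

5.69

S_{R/S} = r_R/r_S = (k₁·C_A^0.5·C_E)/(k₂·C_A) = (k₁/k₂)·C_A^-0.5·C_E.
= (7.65×4.320^0.5×1.440) / (0.931×4.320) = 22.90/4.022 = 5.69.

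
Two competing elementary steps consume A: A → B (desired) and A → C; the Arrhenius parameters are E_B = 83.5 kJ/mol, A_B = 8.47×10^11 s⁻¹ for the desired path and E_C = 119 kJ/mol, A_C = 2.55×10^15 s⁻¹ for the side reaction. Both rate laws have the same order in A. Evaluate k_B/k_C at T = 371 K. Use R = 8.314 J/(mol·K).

With equal orders, S_{B/C} = k_B/k_C = (A_B/A_C)·exp[(E_C−E_B)/(RT)].
(E_C−E_B)/(RT) = (119−83.5)×10³/(8.314×371) = 35500/3084 = 11.51.
k_B/k_C = (8.47×10^11/2.55×10^15)·exp(11.51) = 3.322×10^-4 × 99626 = 33.1.

33.1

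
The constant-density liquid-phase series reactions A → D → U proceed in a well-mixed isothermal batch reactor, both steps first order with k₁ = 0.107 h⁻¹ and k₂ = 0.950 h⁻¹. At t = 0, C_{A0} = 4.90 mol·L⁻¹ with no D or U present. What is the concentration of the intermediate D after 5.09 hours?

0.356 mol·L⁻¹

Solving the coupled first-order balances gives C_D(t) = [k₁/(k₂−k₁)]·C_{A0}·(e^(−k₁t) − e^(−k₂t)).
e^(−k₁t) = e^(−0.107×5.09) = e^(−0.5446) = 0.5801; e^(−k₂t) = e^(−4.835) = 0.007943.
C_D = 0.107×4.90/(0.950−0.107) × (0.5801−0.007943) = 0.6219×0.5721 = 0.3558 mol·L⁻¹.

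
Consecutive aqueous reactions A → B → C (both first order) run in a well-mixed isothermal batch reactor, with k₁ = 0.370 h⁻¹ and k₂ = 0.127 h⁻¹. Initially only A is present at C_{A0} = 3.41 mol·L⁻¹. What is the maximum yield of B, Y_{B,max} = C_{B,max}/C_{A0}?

0.572

Evaluating C_B at t_opt = ln(k₂/k₁)/(k₂−k₁) gives C_{B,max}/C_{A0} = (k₁/k₂)^[k₂/(k₂−k₁)].
= (0.370/0.127)^(0.127/(0.127−0.370)) = (2.913)^(-0.5226) = 0.5719.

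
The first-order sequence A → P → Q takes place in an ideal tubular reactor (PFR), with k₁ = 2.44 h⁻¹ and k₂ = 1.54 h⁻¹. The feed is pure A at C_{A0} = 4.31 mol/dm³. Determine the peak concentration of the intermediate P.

1.96 mol/dm³

At the optimum, C_{P,max}/C_{A0} = (k₁/k₂)^[k₂/(k₂−k₁)].
= (2.44/1.54)^(1.54/(1.54−2.44)) = (1.584)^(-1.711) = 0.4550.
C_{P,max} = 0.4550×4.31 = 1.96 mol/dm³.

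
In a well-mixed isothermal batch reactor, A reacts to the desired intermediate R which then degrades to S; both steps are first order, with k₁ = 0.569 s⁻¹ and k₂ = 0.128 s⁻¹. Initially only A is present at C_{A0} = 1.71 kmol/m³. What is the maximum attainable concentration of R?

For a first-order series the maximum intermediate yield is C_{R,max}/C_{A0} = (k₁/k₂)^[k₂/(k₂−k₁)].
= (0.569/0.128)^(0.128/(0.128−0.569)) = (4.445)^(-0.2902) = 0.6486.
C_{R,max} = 0.6486×1.71 = 1.11 kmol/m³.

1.11 kmol/m³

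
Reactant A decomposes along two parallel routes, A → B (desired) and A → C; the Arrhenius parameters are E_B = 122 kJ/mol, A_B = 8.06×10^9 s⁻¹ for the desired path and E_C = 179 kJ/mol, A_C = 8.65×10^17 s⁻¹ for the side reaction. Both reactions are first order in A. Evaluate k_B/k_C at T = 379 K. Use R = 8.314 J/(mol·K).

Since both paths have the same order in A, the concentration cancels and S_{B/C} = k_B/k_C = (A_B/A_C)·exp[(E_C−E_B)/(RT)].
(E_C−E_B)/(RT) = (179−122)×10³/(8.314×379) = 57000/3151 = 18.09.
k_B/k_C = (8.06×10^9/8.65×10^17)·exp(18.09) = 9.318×10^-9 × 7.180×10^7 = 0.669.

0.669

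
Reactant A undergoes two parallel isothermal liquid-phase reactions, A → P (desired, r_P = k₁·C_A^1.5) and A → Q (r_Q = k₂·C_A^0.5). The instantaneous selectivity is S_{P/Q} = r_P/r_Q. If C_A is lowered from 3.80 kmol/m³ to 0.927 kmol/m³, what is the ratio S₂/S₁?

S_{P/Q} = (k₁/k₂)·C_A, so S₂/S₁ = (C_{A,2}/C_{A,1}).
= 0.927/3.80 = 0.244.

0.244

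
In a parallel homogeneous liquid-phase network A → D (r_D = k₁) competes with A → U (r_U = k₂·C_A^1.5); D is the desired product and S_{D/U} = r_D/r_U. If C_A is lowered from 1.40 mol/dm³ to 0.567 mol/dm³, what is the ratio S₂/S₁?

S_{D/U} = (k₁/k₂)·C_A^-1.5, so S₂/S₁ = (C_{A,2}/C_{A,1})^-1.5.
= (0.567/1.40)^(-1.5) = (0.4050)^(-1.5) = 3.88.
Selectivity toward D rises as C_A falls — low-concentration operation is favoured.

3.88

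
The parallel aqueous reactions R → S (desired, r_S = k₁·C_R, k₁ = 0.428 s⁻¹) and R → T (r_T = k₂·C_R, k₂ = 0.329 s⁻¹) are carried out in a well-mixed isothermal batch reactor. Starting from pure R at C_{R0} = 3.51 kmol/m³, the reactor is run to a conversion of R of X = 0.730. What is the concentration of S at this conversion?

C_R = C_{R0}(1−X) = 0.9477 kmol/m³.
Both paths are first order in R, so the instantaneous fraction to S is constant: dC_S/d(−C_R) = k₁/(k₁+k₂) = 0.5654.
C_S = 0.5654·(C_{R0}−C_R) = 0.5654×2.562 = 1.45 kmol/m³.

1.45 kmol/m³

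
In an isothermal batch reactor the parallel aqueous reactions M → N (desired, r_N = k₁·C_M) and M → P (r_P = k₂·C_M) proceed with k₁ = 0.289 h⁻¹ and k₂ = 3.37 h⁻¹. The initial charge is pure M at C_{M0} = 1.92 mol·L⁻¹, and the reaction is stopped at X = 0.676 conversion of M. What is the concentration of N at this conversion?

C_M = C_{M0}(1−X) = 0.6221 mol·L⁻¹.
Both paths are first order in M, so the instantaneous fraction to N is constant: dC_N/d(−C_M) = k₁/(k₁+k₂) = 0.07898.
C_N = 0.07898·(C_{M0}−C_M) = 0.07898×1.298 = 0.103 mol·L⁻¹.

0.103 mol·L⁻¹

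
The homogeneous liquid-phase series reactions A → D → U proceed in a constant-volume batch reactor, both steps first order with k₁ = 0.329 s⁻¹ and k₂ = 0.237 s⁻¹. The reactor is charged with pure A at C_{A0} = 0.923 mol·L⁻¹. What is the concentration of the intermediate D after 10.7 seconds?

0.164 mol·L⁻¹

For first-order series with pure A initially, C_D(t) = k₁C_{A0}/(k₂−k₁)·(e^(−k₁t) − e^(−k₂t)).
e^(−k₁t) = e^(−0.329×10.7) = e^(−3.520) = 0.02959; e^(−k₂t) = e^(−2.536) = 0.07919.
C_D = 0.329×0.923/(0.237−0.329) × (0.02959−0.07919) = (-3.301)×(-0.04960) = 0.1637 mol·L⁻¹.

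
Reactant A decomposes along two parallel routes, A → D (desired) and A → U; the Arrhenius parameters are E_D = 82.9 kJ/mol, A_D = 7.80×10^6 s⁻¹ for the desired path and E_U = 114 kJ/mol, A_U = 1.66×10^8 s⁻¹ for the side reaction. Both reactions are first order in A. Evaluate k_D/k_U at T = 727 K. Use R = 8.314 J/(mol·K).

With equal orders, S_{D/U} = k_D/k_U = (A_D/A_U)·exp[(E_U−E_D)/(RT)].
(E_U−E_D)/(RT) = (114−82.9)×10³/(8.314×727) = 31100/6044 = 5.145.
k_D/k_U = (7.80×10^6/1.66×10^8)·exp(5.145) = 0.04699 × 171.6 = 8.06.
Since E_D < E_U, lowering the temperature improves selectivity toward D.

8.06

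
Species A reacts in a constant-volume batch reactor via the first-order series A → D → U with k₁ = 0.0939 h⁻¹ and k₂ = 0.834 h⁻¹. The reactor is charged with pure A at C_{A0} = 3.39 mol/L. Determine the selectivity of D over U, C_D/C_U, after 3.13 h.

Solving the coupled first-order balances gives C_D(t) = [k₁/(k₂−k₁)]·C_{A0}·(e^(−k₁t) − e^(−k₂t)).
e^(−k₁t) = e^(−0.0939×3.13) = e^(−0.2939) = 0.7453; e^(−k₂t) = e^(−2.610) = 0.07350.
C_D = 0.0939×3.39/(0.834−0.0939) × (0.7453−0.07350) = 0.4301×0.6718 = 0.2890 mol/L.
C_A = C_{A0}e^(−k₁t) = 2.527 mol/L, so C_U = C_{A0}−C_A−C_D = 0.5743 mol/L; C_D/C_U = 0.503.

0.503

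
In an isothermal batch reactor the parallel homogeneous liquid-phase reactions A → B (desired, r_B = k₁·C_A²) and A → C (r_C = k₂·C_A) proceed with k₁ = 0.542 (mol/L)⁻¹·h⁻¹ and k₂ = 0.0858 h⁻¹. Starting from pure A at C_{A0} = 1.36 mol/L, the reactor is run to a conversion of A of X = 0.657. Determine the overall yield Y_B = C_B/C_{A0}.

0.554

C_A = C_{A0}(1−X) = 0.4665 mol/L.
Along a PFR/batch, dC_C/dC_A = −r_C/(r_B+r_C) = −k₂/(k₂+k₁·C_A).
Integrating from C_{A0} to C_A: C_C = (0.0858/0.542)·ln[(0.0858+0.542·1.36)/(0.0858+0.542·0.466)] = 0.1583·ln(0.8229/0.3386) = 0.1406 mol/L.
Then C_B = (C_{A0}−C_A) − C_C = 0.8935 − 0.1406 = 0.7530 mol/L.
Y_B = C_B/C_{A0} = 0.7530/1.36 = 0.554.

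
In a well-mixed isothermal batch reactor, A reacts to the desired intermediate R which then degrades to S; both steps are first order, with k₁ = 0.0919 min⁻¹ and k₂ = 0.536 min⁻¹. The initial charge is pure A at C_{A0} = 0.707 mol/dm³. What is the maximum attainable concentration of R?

At the optimum, C_{R,max}/C_{A0} = (k₁/k₂)^[k₂/(k₂−k₁)].
= (0.0919/0.536)^(0.536/(0.536−0.0919)) = (0.1715)^(1.207) = 0.1190.
C_{R,max} = 0.1190×0.707 = 0.0842 mol/dm³.

0.0842 mol/dm³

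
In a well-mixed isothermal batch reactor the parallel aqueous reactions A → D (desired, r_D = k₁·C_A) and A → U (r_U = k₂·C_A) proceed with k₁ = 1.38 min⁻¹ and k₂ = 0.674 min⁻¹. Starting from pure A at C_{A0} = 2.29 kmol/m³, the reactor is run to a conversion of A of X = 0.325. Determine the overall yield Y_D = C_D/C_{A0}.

0.218

C_A = C_{A0}(1−X) = 1.546 kmol/m³.
Both paths are first order in A, so the instantaneous fraction to D is constant: dC_D/d(−C_A) = k₁/(k₁+k₂) = 0.6719.
C_D = 0.6719·(C_{A0}−C_A) = 0.6719×0.7442 = 0.500 kmol/m³.
Y_D = C_D/C_{A0} = 0.5000/2.29 = 0.218.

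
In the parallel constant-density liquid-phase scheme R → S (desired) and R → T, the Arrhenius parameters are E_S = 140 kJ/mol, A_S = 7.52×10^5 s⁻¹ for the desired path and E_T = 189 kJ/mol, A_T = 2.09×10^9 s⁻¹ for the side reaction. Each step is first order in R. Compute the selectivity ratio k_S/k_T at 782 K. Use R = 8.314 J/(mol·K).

0.675

With equal orders, S_{S/T} = k_S/k_T = (A_S/A_T)·exp[(E_T−E_S)/(RT)].
(E_T−E_S)/(RT) = (189−140)×10³/(8.314×782) = 49000/6502 = 7.537.
k_S/k_T = (7.52×10^5/2.09×10^9)·exp(7.537) = 3.598×10^-4 × 1876 = 0.675.
Since E_S < E_T, lowering the temperature improves selectivity toward S.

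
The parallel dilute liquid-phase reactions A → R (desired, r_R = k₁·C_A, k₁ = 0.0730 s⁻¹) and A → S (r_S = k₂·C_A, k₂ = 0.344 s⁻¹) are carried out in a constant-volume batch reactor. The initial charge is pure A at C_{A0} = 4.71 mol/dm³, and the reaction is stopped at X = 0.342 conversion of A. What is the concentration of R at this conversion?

0.282 mol/dm³

C_A = C_{A0}(1−X) = 3.099 mol/dm³.
Both paths are first order in A, so the instantaneous fraction to R is constant: dC_R/d(−C_A) = k₁/(k₁+k₂) = 0.1751.
C_R = 0.1751·(C_{A0}−C_A) = 0.1751×1.611 = 0.282 mol/dm³.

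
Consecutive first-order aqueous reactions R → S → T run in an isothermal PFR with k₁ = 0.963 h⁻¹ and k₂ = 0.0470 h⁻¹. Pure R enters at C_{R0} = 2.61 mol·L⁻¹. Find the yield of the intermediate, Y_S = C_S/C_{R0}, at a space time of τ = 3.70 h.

0.854

For first-order series with pure R initially, C_S(τ) = k₁C_{R0}/(k₂−k₁)·(e^(−k₁τ) − e^(−k₂τ)).
e^(−k₁τ) = e^(−0.963×3.70) = e^(−3.563) = 0.02835; e^(−k₂τ) = e^(−0.1739) = 0.8404.
C_S = 0.963×2.61/(0.0470−0.963) × (0.02835−0.8404) = (-2.744)×(-0.8120) = 2.228 mol·L⁻¹.
Y_S = C_S/C_{R0} = 2.228/2.61 = 0.854.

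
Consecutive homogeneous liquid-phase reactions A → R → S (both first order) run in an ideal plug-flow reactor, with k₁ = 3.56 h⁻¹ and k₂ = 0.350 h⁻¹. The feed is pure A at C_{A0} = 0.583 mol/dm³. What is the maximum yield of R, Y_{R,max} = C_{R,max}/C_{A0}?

0.777

For a first-order series the maximum intermediate yield is C_{R,max}/C_{A0} = (k₁/k₂)^[k₂/(k₂−k₁)].
= (3.56/0.350)^(0.350/(0.350−3.56)) = (10.17)^(-0.1090) = 0.7765.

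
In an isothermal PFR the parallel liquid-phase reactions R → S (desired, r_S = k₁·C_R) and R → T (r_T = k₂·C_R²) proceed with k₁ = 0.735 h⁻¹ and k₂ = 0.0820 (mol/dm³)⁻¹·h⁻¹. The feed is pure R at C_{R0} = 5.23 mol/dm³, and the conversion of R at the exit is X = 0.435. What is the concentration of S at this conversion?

C_R = C_{R0}(1−X) = 2.955 mol/dm³.
Along a PFR/batch, dC_S/dC_R = −r_S/(r_S+r_T) = −k₁/(k₁+k₂·C_R).
Integrating from C_{R0} to C_R: C_S = (0.735/0.0820)·ln[(0.735+0.0820·5.23)/(0.735+0.0820·2.95)] = 8.963·ln(1.164/0.9773) = 1.566 mol/dm³.

1.57 mol/dm³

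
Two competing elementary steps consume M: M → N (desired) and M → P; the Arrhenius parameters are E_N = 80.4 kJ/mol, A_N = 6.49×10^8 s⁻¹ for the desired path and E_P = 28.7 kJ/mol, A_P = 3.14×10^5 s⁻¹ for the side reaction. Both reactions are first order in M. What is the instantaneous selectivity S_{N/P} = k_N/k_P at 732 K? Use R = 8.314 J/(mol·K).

With equal orders, S_{N/P} = k_N/k_P = (A_N/A_P)·exp[(E_P−E_N)/(RT)].
(E_P−E_N)/(RT) = (28.7−80.4)×10³/(8.314×732) = -51700/6086 = -8.495.
k_N/k_P = (6.49×10^8/3.14×10^5)·exp(-8.495) = 2067 × 2.045×10^-4 = 0.423.

0.423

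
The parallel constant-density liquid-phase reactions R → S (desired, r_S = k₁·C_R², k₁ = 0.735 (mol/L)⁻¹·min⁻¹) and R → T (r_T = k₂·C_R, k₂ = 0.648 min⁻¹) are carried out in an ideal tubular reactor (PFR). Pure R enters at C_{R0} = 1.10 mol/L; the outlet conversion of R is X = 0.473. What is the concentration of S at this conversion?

C_R = C_{R0}(1−X) = 0.5797 mol/L.
Along a PFR/batch, dC_T/dC_R = −r_T/(r_S+r_T) = −k₂/(k₂+k₁·C_R).
Integrating from C_{R0} to C_R: C_T = (0.648/0.735)·ln[(0.648+0.735·1.10)/(0.648+0.735·0.580)] = 0.8816·ln(1.457/1.074) = 0.2685 mol/L.
Then C_S = (C_{R0}−C_R) − C_T = 0.5203 − 0.2685 = 0.2518 mol/L.

0.252 mol/L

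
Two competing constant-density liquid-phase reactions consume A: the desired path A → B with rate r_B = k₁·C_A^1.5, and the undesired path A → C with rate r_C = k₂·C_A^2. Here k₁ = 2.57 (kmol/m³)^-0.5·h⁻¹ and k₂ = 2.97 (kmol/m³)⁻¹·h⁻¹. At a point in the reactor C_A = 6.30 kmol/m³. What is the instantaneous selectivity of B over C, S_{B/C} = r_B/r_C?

S_{B/C} = r_B/r_C = (k₁·C_A^1.5)/(k₂·C_A^2) = (k₁/k₂)·C_A^-0.5.
= (2.57×6.300^1.5) / (2.97×6.300^2) = 40.64/117.9 = 0.345.
The undesired path is higher order in A, so low C_A (CSTR or dilute feed) favours B.

0.345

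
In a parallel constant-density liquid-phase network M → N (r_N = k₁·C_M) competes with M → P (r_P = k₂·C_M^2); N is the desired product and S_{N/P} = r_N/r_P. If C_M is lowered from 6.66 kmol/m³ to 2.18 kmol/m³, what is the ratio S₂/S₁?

3.06

S_{N/P} = (k₁/k₂)·C_M⁻¹, so S₂/S₁ = (C_{M,2}/C_{M,1})⁻¹.
= 6.66/2.18 = 3.06.
Selectivity toward N rises as C_M falls — low-concentration operation is favoured.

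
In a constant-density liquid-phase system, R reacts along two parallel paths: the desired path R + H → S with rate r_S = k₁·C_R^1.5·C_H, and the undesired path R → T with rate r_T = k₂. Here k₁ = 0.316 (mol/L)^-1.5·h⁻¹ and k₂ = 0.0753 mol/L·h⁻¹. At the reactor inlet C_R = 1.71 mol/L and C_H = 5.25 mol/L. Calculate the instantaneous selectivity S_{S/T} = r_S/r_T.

S_{S/T} = r_S/r_T = (k₁·C_R^1.5·C_H)/(k₂) = (k₁/k₂)·C_R^1.5·C_H.
= (0.316×1.710^1.5×5.250) / (0.0753) = 3.710/0.07530 = 49.3.

49.3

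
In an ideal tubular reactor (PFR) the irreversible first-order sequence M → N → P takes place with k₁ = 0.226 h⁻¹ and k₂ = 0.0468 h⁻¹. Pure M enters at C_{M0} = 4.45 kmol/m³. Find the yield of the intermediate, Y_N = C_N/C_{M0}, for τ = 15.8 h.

The intermediate concentration in a first-order A→B→C sequence is C_N = k₁C_{M0}(e^(−k₁τ) − e^(−k₂τ))/(k₂−k₁).
e^(−k₁τ) = e^(−0.226×15.8) = e^(−3.571) = 0.02813; e^(−k₂τ) = e^(−0.7394) = 0.4774.
C_N = 0.226×4.45/(0.0468−0.226) × (0.02813−0.4774) = (-5.612)×(-0.4492) = 2.521 kmol/m³.
Y_N = C_N/C_{M0} = 2.521/4.45 = 0.567.

0.567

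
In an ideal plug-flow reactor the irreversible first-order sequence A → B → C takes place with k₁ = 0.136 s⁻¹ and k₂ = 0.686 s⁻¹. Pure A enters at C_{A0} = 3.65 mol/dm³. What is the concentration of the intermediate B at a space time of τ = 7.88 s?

0.305 mol/dm³

Solving the coupled first-order balances gives C_B(τ) = [k₁/(k₂−k₁)]·C_{A0}·(e^(−k₁τ) − e^(−k₂τ)).
e^(−k₁τ) = e^(−0.136×7.88) = e^(−1.072) = 0.3424; e^(−k₂τ) = e^(−5.406) = 0.004491.
C_B = 0.136×3.65/(0.686−0.136) × (0.3424−0.004491) = 0.9025×0.3379 = 0.3050 mol/dm³.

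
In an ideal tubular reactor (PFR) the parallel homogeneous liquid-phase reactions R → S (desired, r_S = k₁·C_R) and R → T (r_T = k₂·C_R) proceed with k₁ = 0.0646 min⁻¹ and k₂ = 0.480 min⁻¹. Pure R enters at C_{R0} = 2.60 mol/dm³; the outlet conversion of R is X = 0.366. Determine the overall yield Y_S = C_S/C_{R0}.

C_R = C_{R0}(1−X) = 1.648 mol/dm³.
Both paths are first order in R, so the instantaneous fraction to S is constant: dC_S/d(−C_R) = k₁/(k₁+k₂) = 0.1186.
C_S = 0.1186·(C_{R0}−C_R) = 0.1186×0.9516 = 0.113 mol/dm³.
Y_S = C_S/C_{R0} = 0.1129/2.60 = 0.0434.

0.0434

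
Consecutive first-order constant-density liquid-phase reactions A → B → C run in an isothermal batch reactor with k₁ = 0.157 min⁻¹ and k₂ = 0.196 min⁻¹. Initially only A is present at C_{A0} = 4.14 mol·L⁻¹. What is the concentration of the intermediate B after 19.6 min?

Solving the coupled first-order balances gives C_B(t) = [k₁/(k₂−k₁)]·C_{A0}·(e^(−k₁t) − e^(−k₂t)).
e^(−k₁t) = e^(−0.157×19.6) = e^(−3.077) = 0.04609; e^(−k₂t) = e^(−3.842) = 0.02146.
C_B = 0.157×4.14/(0.196−0.157) × (0.04609−0.02146) = 16.67×0.02463 = 0.4105 mol·L⁻¹.

0.410 mol·L⁻¹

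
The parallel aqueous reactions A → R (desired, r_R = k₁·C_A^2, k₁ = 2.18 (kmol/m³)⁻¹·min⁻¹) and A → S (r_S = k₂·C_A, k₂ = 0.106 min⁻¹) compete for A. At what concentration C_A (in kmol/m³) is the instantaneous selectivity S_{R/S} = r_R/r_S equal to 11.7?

S_{R/S} = (k₁/k₂)·C_A ⇒ C_A = S·k₂/k₁.
= 11.7×0.106/2.18 = 0.569 kmol/m³.

0.569 kmol/m³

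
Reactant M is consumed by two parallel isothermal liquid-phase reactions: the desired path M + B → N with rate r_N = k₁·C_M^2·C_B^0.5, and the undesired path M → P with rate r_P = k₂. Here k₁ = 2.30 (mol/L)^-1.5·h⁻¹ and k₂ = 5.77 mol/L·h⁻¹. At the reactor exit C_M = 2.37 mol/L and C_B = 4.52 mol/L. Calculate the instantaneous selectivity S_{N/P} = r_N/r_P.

S_{N/P} = r_N/r_P = (k₁·C_M^2·C_B^0.5)/(k₂) = (k₁/k₂)·C_M^2·C_B^0.5.
= (2.30×2.370^2×4.520^0.5) / (5.77) = 27.47/5.770 = 4.76.
Since the desired path is higher order in M, keeping C_M high (PFR or concentrated feed) favours N.

4.76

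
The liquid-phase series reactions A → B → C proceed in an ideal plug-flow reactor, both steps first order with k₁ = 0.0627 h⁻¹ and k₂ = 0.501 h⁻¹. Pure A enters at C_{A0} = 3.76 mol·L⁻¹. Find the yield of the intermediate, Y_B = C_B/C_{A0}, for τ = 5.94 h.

0.0913

For first-order series with pure A initially, C_B(τ) = k₁C_{A0}/(k₂−k₁)·(e^(−k₁τ) − e^(−k₂τ)).
e^(−k₁τ) = e^(−0.0627×5.94) = e^(−0.3724) = 0.6891; e^(−k₂τ) = e^(−2.976) = 0.05100.
C_B = 0.0627×3.76/(0.501−0.0627) × (0.6891−0.05100) = 0.5379×0.6381 = 0.3432 mol·L⁻¹.
Y_B = C_B/C_{A0} = 0.3432/3.76 = 0.0913.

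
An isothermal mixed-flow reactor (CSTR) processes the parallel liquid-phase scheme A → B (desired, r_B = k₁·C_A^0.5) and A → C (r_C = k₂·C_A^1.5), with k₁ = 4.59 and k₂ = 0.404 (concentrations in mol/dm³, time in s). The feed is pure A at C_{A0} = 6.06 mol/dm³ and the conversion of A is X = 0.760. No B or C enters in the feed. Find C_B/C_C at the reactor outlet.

7.81

Exit C_A = C_{A0}(1−X) = 6.06×0.240 = 1.454 mol/dm³.
Rates in a CSTR are evaluated at the outlet concentration: r_B = 4.59×1.454^0.5 = 5.535, r_C = 0.404×1.454^1.5 = 0.7086.
Overall selectivity = C_B/C_C = r_Bτ/(r_Cτ) = r_B/r_C = 7.81.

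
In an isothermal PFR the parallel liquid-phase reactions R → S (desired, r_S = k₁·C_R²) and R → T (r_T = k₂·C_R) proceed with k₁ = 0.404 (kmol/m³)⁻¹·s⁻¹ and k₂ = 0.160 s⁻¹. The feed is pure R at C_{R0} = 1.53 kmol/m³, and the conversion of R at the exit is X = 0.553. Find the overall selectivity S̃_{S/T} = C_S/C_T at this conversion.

2.69

C_R = C_{R0}(1−X) = 0.6839 kmol/m³.
Along a PFR/batch, dC_T/dC_R = −r_T/(r_S+r_T) = −k₂/(k₂+k₁·C_R).
Integrating from C_{R0} to C_R: C_T = (0.160/0.404)·ln[(0.160+0.404·1.53)/(0.160+0.404·0.684)] = 0.3960·ln(0.7781/0.4363) = 0.2291 kmol/m³.
Then C_S = (C_{R0}−C_R) − C_T = 0.8461 − 0.2291 = 0.6170 kmol/m³.
S̃_{S/T} = C_S/C_T = 0.6170/0.2291 = 2.69.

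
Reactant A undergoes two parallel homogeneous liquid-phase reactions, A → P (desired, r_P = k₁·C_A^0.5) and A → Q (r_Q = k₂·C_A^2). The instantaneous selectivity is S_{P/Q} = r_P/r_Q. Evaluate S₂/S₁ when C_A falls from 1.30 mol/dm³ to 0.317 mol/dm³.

8.30

S_{P/Q} = (k₁/k₂)·C_A^-1.5, so S₂/S₁ = (C_{A,2}/C_{A,1})^-1.5.
= (0.317/1.30)^(-1.5) = (0.2438)^(-1.5) = 8.30.
Selectivity toward P rises as C_A falls — low-concentration operation is favoured.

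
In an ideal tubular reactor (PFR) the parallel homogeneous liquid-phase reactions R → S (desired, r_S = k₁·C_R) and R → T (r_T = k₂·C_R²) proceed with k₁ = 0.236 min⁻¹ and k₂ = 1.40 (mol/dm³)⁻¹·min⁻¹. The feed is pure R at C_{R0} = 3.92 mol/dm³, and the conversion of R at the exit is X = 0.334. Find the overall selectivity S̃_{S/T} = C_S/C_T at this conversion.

0.0523

C_R = C_{R0}(1−X) = 2.611 mol/dm³.
Along a PFR/batch, dC_S/dC_R = −r_S/(r_S+r_T) = −k₁/(k₁+k₂·C_R).
Integrating from C_{R0} to C_R: C_S = (0.236/1.40)·ln[(0.236+1.40·3.92)/(0.236+1.40·2.61)] = 0.1686·ln(5.724/3.891) = 0.06507 mol/dm³.
C_T = (C_{R0}−C_R)−C_S = 1.244 mol/dm³; S̃_{S/T} = 0.06507/1.244 = 0.0523.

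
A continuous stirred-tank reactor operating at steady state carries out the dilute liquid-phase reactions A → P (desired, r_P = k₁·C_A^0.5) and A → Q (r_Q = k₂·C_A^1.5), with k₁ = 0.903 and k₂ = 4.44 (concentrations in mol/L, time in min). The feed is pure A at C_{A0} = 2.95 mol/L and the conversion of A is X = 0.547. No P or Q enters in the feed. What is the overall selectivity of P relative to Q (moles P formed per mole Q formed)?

Exit C_A = C_{A0}(1−X) = 2.95×0.453 = 1.336 mol/L.
In a CSTR the entire volume is at exit conditions, so r_P = 0.903×1.336^0.5 = 1.044 and r_Q = 4.44×1.336^1.5 = 6.859.
Overall selectivity = C_P/C_Q = r_Pτ/(r_Qτ) = r_P/r_Q = 0.152.

0.152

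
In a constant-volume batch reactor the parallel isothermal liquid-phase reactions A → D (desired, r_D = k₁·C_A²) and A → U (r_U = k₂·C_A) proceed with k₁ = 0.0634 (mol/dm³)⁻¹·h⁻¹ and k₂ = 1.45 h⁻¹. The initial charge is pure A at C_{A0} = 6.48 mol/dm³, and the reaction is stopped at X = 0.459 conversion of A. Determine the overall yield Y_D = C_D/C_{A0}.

C_A = C_{A0}(1−X) = 3.506 mol/dm³.
Along a PFR/batch, dC_U/dC_A = −r_U/(r_D+r_U) = −k₂/(k₂+k₁·C_A).
Integrating from C_{A0} to C_A: C_U = (1.45/0.0634)·ln[(1.45+0.0634·6.48)/(1.45+0.0634·3.51)] = 22.87·ln(1.861/1.672) = 2.444 mol/dm³.
Then C_D = (C_{A0}−C_A) − C_U = 2.974 − 2.444 = 0.5306 mol/dm³.
Y_D = C_D/C_{A0} = 0.5306/6.48 = 0.0819.

0.0819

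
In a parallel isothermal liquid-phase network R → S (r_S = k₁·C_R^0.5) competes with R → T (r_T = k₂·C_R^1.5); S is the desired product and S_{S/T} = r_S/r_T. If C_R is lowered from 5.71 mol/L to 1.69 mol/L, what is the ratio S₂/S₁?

S_{S/T} = (k₁/k₂)·C_R⁻¹, so S₂/S₁ = (C_{R,2}/C_{R,1})⁻¹.
= 5.71/1.69 = 3.38.
Selectivity toward S rises as C_R falls — low-concentration operation is favoured.

3.38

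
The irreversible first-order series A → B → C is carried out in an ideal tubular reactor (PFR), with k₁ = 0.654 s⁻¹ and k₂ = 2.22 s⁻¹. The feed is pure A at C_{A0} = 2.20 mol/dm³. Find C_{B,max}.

For a first-order series the maximum intermediate yield is C_{B,max}/C_{A0} = (k₁/k₂)^[k₂/(k₂−k₁)].
= (0.654/2.22)^(2.22/(2.22−0.654)) = (0.2946)^(1.418) = 0.1768.
C_{B,max} = 0.1768×2.20 = 0.389 mol/dm³.

0.389 mol/dm³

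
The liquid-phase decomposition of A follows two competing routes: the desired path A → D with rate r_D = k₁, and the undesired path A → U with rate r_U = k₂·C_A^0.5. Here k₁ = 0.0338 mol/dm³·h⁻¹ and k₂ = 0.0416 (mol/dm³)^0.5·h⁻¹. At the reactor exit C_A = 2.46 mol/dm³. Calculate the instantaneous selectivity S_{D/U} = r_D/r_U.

0.518

S_{D/U} = r_D/r_U = (k₁)/(k₂·C_A^0.5) = (k₁/k₂)·C_A^-0.5.
= (0.0338) / (0.0416×2.460^0.5) = 0.03380/0.06525 = 0.518.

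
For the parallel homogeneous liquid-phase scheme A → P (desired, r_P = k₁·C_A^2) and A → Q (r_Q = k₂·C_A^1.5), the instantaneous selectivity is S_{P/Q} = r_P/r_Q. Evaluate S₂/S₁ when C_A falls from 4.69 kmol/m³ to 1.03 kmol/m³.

S_{P/Q} = (k₁/k₂)·C_A^0.5, so S₂/S₁ = (C_{A,2}/C_{A,1})^0.5.
= (1.03/4.69)^0.5 = (0.2196)^0.5 = 0.469.

0.469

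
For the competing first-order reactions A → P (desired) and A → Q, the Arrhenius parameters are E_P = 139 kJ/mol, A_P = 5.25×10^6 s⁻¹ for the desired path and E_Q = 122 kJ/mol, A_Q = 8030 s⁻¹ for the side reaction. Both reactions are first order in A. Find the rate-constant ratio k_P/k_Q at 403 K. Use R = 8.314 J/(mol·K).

4.09

k_P/k_Q = (A_P/A_Q)·exp[−(E_P−E_Q)/(RT)] = (A_P/A_Q)·exp[(E_Q−E_P)/(RT)].
(E_Q−E_P)/(RT) = (122−139)×10³/(8.314×403) = -17000/3351 = -5.074.
k_P/k_Q = (5.25×10^6/8030)·exp(-5.074) = 653.8 × 0.006259 = 4.09.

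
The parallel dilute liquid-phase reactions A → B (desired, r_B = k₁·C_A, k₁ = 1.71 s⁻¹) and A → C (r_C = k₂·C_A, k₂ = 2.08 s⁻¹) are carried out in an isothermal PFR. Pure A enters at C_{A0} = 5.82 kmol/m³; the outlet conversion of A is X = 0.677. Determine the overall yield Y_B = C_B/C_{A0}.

C_A = C_{A0}(1−X) = 1.880 kmol/m³.
Both paths are first order in A, so the instantaneous fraction to B is constant: dC_B/d(−C_A) = k₁/(k₁+k₂) = 0.4512.
C_B = 0.4512·(C_{A0}−C_A) = 0.4512×3.940 = 1.78 kmol/m³.
Y_B = C_B/C_{A0} = 1.778/5.82 = 0.305.

0.305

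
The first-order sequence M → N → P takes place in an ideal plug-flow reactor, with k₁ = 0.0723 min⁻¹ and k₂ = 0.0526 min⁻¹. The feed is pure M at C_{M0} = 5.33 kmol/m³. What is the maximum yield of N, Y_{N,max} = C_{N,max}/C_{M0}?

Evaluating C_N at τ_opt = ln(k₂/k₁)/(k₂−k₁) gives C_{N,max}/C_{M0} = (k₁/k₂)^[k₂/(k₂−k₁)].
= (0.0723/0.0526)^(0.0526/(0.0526−0.0723)) = (1.375)^(-2.670) = 0.4277.

0.428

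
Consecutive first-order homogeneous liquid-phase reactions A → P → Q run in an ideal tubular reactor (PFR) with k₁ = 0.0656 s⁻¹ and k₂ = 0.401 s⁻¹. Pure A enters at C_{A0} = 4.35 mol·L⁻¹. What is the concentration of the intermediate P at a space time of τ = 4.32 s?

0.490 mol·L⁻¹

Solving the coupled first-order balances gives C_P(τ) = [k₁/(k₂−k₁)]·C_{A0}·(e^(−k₁τ) − e^(−k₂τ)).
e^(−k₁τ) = e^(−0.0656×4.32) = e^(−0.2834) = 0.7532; e^(−k₂τ) = e^(−1.732) = 0.1769.
C_P = 0.0656×4.35/(0.401−0.0656) × (0.7532−0.1769) = 0.8508×0.5764 = 0.4904 mol·L⁻¹.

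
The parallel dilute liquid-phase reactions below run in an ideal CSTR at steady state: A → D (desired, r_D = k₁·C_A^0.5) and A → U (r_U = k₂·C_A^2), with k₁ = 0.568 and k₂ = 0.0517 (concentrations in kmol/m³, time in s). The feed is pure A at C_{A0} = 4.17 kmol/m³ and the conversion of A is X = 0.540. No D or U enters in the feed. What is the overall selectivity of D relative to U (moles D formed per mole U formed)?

Exit C_A = C_{A0}(1−X) = 4.17×0.460 = 1.918 kmol/m³.
Rates in a CSTR are evaluated at the outlet concentration: r_D = 0.568×1.918^0.5 = 0.7867, r_U = 0.0517×1.918^2 = 0.1902.
Overall selectivity = C_D/C_U = r_Dτ/(r_Uτ) = r_D/r_U = 4.14.

4.14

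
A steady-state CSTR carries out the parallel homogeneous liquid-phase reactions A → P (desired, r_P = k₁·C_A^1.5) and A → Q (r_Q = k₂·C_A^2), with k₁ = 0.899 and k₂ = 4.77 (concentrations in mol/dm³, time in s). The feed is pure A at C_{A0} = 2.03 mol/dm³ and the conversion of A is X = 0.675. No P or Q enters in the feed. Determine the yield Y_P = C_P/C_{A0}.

Exit C_A = C_{A0}(1−X) = 2.03×0.325 = 0.6597 mol/dm³.
In a CSTR the entire volume is at exit conditions, so r_P = 0.899×0.6597^1.5 = 0.4818 and r_Q = 4.77×0.6597^2 = 2.076.
Fraction of consumed A going to P: r_P/(r_P+r_Q) = 0.1883.
C_P = 0.1883·C_{A0}·X = 0.1883×2.03×0.675 = 0.258 mol/dm³; Y_P = C_P/C_{A0} = 0.127.

0.127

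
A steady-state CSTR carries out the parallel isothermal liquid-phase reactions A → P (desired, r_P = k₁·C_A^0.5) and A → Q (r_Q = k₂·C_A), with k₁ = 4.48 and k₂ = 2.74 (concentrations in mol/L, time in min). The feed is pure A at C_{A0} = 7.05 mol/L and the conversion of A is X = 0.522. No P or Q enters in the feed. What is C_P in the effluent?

Exit C_A = C_{A0}(1−X) = 7.05×0.478 = 3.370 mol/L.
A CSTR operates uniformly at the exit composition, giving r_P = 8.224 and r_Q = 9.234 (each k·C_A^n at C_A = 3.370).
Fraction of consumed A going to P: r_P/(r_P+r_Q) = 0.4711.
C_P = 0.4711·C_{A0}·X = 0.4711×7.05×0.522 = 1.73 mol/L.

1.73 mol/L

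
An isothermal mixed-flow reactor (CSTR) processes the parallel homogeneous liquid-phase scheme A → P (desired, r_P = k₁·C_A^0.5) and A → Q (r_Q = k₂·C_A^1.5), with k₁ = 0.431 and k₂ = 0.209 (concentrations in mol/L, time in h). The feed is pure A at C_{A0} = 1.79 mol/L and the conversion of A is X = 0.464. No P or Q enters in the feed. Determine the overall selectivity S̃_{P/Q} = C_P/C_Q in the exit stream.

2.15

Exit C_A = C_{A0}(1−X) = 1.79×0.536 = 0.9594 mol/L.
A CSTR operates uniformly at the exit composition, giving r_P = 0.4222 and r_Q = 0.1964 (each k·C_A^n at C_A = 0.9594).
Overall selectivity = C_P/C_Q = r_Pτ/(r_Qτ) = r_P/r_Q = 2.15.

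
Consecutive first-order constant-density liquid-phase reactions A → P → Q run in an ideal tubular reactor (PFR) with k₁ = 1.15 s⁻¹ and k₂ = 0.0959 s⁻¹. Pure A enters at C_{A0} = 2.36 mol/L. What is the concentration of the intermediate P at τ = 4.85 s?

The intermediate concentration in a first-order A→B→C sequence is C_P = k₁C_{A0}(e^(−k₁τ) − e^(−k₂τ))/(k₂−k₁).
e^(−k₁τ) = e^(−1.15×4.85) = e^(−5.577) = 0.003782; e^(−k₂τ) = e^(−0.4651) = 0.6281.
C_P = 1.15×2.36/(0.0959−1.15) × (0.003782−0.6281) = (-2.575)×(-0.6243) = 1.607 mol/L.

1.61 mol/L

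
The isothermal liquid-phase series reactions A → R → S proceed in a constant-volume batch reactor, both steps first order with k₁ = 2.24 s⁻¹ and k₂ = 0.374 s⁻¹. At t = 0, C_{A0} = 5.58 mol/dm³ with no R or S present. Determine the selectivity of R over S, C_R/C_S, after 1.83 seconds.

1.47

Solving the coupled first-order balances gives C_R(t) = [k₁/(k₂−k₁)]·C_{A0}·(e^(−k₁t) − e^(−k₂t)).
e^(−k₁t) = e^(−2.24×1.83) = e^(−4.099) = 0.01659; e^(−k₂t) = e^(−0.6844) = 0.5044.
C_R = 2.24×5.58/(0.374−2.24) × (0.01659−0.5044) = (-6.698)×(-0.4878) = 3.267 mol/dm³.
C_A = C_{A0}e^(−k₁t) = 0.09255 mol/dm³, so C_S = C_{A0}−C_A−C_R = 2.220 mol/dm³; C_R/C_S = 1.47.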